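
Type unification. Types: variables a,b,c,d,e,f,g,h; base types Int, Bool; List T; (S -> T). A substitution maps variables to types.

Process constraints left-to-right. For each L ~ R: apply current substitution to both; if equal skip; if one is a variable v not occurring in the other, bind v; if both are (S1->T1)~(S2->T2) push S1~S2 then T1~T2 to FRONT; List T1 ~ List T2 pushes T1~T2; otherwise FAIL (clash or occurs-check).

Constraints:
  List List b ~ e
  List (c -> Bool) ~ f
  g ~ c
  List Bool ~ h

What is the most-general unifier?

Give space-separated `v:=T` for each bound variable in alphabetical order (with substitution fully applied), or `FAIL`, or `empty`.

step 1: unify List List b ~ e  [subst: {-} | 3 pending]
  bind e := List List b
step 2: unify List (c -> Bool) ~ f  [subst: {e:=List List b} | 2 pending]
  bind f := List (c -> Bool)
step 3: unify g ~ c  [subst: {e:=List List b, f:=List (c -> Bool)} | 1 pending]
  bind g := c
step 4: unify List Bool ~ h  [subst: {e:=List List b, f:=List (c -> Bool), g:=c} | 0 pending]
  bind h := List Bool

Answer: e:=List List b f:=List (c -> Bool) g:=c h:=List Bool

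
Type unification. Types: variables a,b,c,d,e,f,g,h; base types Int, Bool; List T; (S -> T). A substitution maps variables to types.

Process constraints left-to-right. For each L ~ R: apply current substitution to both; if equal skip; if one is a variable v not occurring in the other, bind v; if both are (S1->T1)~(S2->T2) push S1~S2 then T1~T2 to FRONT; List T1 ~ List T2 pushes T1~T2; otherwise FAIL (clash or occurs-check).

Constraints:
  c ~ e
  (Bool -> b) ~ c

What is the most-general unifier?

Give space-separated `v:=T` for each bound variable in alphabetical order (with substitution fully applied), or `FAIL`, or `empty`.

Answer: c:=(Bool -> b) e:=(Bool -> b)

Derivation:
step 1: unify c ~ e  [subst: {-} | 1 pending]
  bind c := e
step 2: unify (Bool -> b) ~ e  [subst: {c:=e} | 0 pending]
  bind e := (Bool -> b)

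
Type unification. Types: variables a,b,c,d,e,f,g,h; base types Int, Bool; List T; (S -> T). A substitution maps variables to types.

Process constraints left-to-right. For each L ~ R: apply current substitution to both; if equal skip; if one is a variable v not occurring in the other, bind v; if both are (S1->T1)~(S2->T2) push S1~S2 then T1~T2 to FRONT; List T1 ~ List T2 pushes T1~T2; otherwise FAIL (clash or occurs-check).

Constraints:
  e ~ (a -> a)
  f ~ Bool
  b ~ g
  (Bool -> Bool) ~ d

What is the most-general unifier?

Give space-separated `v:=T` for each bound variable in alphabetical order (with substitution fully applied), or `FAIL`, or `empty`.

Answer: b:=g d:=(Bool -> Bool) e:=(a -> a) f:=Bool

Derivation:
step 1: unify e ~ (a -> a)  [subst: {-} | 3 pending]
  bind e := (a -> a)
step 2: unify f ~ Bool  [subst: {e:=(a -> a)} | 2 pending]
  bind f := Bool
step 3: unify b ~ g  [subst: {e:=(a -> a), f:=Bool} | 1 pending]
  bind b := g
step 4: unify (Bool -> Bool) ~ d  [subst: {e:=(a -> a), f:=Bool, b:=g} | 0 pending]
  bind d := (Bool -> Bool)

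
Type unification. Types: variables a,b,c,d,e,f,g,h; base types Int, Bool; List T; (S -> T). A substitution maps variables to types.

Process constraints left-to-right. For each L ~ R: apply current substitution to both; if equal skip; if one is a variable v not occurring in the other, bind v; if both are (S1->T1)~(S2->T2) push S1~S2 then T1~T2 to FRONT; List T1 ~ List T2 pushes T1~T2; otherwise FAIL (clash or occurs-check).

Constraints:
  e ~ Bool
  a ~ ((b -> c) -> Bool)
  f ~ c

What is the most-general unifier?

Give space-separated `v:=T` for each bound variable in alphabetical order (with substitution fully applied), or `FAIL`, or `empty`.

Answer: a:=((b -> c) -> Bool) e:=Bool f:=c

Derivation:
step 1: unify e ~ Bool  [subst: {-} | 2 pending]
  bind e := Bool
step 2: unify a ~ ((b -> c) -> Bool)  [subst: {e:=Bool} | 1 pending]
  bind a := ((b -> c) -> Bool)
step 3: unify f ~ c  [subst: {e:=Bool, a:=((b -> c) -> Bool)} | 0 pending]
  bind f := c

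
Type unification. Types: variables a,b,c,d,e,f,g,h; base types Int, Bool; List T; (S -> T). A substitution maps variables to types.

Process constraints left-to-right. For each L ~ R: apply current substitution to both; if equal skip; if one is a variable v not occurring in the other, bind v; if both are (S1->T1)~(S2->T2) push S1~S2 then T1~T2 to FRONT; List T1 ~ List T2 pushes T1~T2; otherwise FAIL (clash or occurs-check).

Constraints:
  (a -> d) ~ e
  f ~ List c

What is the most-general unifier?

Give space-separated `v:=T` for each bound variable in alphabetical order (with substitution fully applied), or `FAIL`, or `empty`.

Answer: e:=(a -> d) f:=List c

Derivation:
step 1: unify (a -> d) ~ e  [subst: {-} | 1 pending]
  bind e := (a -> d)
step 2: unify f ~ List c  [subst: {e:=(a -> d)} | 0 pending]
  bind f := List c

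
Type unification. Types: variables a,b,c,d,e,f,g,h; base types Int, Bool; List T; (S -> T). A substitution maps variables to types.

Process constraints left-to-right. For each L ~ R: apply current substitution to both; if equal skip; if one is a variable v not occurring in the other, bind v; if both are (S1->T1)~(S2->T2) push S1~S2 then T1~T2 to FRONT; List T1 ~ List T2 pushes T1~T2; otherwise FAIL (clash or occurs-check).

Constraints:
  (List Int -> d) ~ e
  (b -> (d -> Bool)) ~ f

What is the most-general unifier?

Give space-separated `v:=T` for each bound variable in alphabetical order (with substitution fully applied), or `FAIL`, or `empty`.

step 1: unify (List Int -> d) ~ e  [subst: {-} | 1 pending]
  bind e := (List Int -> d)
step 2: unify (b -> (d -> Bool)) ~ f  [subst: {e:=(List Int -> d)} | 0 pending]
  bind f := (b -> (d -> Bool))

Answer: e:=(List Int -> d) f:=(b -> (d -> Bool))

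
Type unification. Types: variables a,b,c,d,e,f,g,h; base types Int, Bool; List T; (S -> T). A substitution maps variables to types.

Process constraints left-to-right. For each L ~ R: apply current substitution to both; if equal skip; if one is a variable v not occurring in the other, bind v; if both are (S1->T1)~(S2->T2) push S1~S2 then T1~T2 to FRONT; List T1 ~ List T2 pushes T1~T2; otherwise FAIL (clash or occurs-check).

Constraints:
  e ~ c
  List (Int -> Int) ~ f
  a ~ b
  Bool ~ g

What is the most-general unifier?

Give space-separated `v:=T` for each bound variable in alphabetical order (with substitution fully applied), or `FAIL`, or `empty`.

Answer: a:=b e:=c f:=List (Int -> Int) g:=Bool

Derivation:
step 1: unify e ~ c  [subst: {-} | 3 pending]
  bind e := c
step 2: unify List (Int -> Int) ~ f  [subst: {e:=c} | 2 pending]
  bind f := List (Int -> Int)
step 3: unify a ~ b  [subst: {e:=c, f:=List (Int -> Int)} | 1 pending]
  bind a := b
step 4: unify Bool ~ g  [subst: {e:=c, f:=List (Int -> Int), a:=b} | 0 pending]
  bind g := Bool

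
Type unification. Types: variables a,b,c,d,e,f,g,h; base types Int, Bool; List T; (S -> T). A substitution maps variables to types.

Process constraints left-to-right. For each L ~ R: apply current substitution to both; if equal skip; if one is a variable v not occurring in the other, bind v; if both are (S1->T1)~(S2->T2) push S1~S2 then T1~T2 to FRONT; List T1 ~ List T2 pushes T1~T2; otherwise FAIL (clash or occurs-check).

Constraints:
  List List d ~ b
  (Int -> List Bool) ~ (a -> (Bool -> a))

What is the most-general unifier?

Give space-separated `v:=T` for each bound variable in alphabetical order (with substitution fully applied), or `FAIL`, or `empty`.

step 1: unify List List d ~ b  [subst: {-} | 1 pending]
  bind b := List List d
step 2: unify (Int -> List Bool) ~ (a -> (Bool -> a))  [subst: {b:=List List d} | 0 pending]
  -> decompose arrow: push Int~a, List Bool~(Bool -> a)
step 3: unify Int ~ a  [subst: {b:=List List d} | 1 pending]
  bind a := Int
step 4: unify List Bool ~ (Bool -> Int)  [subst: {b:=List List d, a:=Int} | 0 pending]
  clash: List Bool vs (Bool -> Int)

Answer: FAIL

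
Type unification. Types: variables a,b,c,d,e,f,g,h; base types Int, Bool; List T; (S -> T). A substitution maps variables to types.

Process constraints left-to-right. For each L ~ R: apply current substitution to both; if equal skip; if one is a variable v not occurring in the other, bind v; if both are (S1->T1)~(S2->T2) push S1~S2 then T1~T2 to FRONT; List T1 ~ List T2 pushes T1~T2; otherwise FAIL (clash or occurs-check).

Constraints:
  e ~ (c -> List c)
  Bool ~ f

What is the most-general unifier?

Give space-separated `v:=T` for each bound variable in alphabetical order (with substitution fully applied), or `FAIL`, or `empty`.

Answer: e:=(c -> List c) f:=Bool

Derivation:
step 1: unify e ~ (c -> List c)  [subst: {-} | 1 pending]
  bind e := (c -> List c)
step 2: unify Bool ~ f  [subst: {e:=(c -> List c)} | 0 pending]
  bind f := Bool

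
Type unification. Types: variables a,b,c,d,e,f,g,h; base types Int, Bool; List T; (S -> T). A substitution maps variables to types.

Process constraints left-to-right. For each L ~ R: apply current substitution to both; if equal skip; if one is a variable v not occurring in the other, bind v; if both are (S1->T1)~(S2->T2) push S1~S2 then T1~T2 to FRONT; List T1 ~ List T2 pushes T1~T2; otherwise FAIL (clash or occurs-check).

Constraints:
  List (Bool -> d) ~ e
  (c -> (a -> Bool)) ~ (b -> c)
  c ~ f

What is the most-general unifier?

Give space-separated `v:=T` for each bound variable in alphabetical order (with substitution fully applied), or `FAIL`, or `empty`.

step 1: unify List (Bool -> d) ~ e  [subst: {-} | 2 pending]
  bind e := List (Bool -> d)
step 2: unify (c -> (a -> Bool)) ~ (b -> c)  [subst: {e:=List (Bool -> d)} | 1 pending]
  -> decompose arrow: push c~b, (a -> Bool)~c
step 3: unify c ~ b  [subst: {e:=List (Bool -> d)} | 2 pending]
  bind c := b
step 4: unify (a -> Bool) ~ b  [subst: {e:=List (Bool -> d), c:=b} | 1 pending]
  bind b := (a -> Bool)
step 5: unify (a -> Bool) ~ f  [subst: {e:=List (Bool -> d), c:=b, b:=(a -> Bool)} | 0 pending]
  bind f := (a -> Bool)

Answer: b:=(a -> Bool) c:=(a -> Bool) e:=List (Bool -> d) f:=(a -> Bool)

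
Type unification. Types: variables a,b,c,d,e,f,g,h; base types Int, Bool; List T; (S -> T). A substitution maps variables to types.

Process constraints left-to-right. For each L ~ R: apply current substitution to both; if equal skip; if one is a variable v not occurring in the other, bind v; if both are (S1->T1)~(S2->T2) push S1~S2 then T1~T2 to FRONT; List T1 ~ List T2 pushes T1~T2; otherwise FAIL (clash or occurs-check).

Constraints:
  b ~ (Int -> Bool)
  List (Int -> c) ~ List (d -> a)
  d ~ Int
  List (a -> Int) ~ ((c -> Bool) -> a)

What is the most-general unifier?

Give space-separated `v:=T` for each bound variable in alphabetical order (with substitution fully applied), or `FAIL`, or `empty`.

step 1: unify b ~ (Int -> Bool)  [subst: {-} | 3 pending]
  bind b := (Int -> Bool)
step 2: unify List (Int -> c) ~ List (d -> a)  [subst: {b:=(Int -> Bool)} | 2 pending]
  -> decompose List: push (Int -> c)~(d -> a)
step 3: unify (Int -> c) ~ (d -> a)  [subst: {b:=(Int -> Bool)} | 2 pending]
  -> decompose arrow: push Int~d, c~a
step 4: unify Int ~ d  [subst: {b:=(Int -> Bool)} | 3 pending]
  bind d := Int
step 5: unify c ~ a  [subst: {b:=(Int -> Bool), d:=Int} | 2 pending]
  bind c := a
step 6: unify Int ~ Int  [subst: {b:=(Int -> Bool), d:=Int, c:=a} | 1 pending]
  -> identical, skip
step 7: unify List (a -> Int) ~ ((a -> Bool) -> a)  [subst: {b:=(Int -> Bool), d:=Int, c:=a} | 0 pending]
  clash: List (a -> Int) vs ((a -> Bool) -> a)

Answer: FAIL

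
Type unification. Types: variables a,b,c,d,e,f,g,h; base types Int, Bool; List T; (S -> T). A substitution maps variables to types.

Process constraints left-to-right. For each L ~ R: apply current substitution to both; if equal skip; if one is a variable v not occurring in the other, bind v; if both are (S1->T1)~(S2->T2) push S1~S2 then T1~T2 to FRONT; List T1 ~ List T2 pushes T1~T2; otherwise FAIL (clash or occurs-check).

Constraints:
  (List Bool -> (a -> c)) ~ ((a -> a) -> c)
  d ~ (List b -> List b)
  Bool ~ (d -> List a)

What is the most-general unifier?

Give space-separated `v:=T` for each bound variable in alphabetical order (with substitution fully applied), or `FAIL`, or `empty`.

step 1: unify (List Bool -> (a -> c)) ~ ((a -> a) -> c)  [subst: {-} | 2 pending]
  -> decompose arrow: push List Bool~(a -> a), (a -> c)~c
step 2: unify List Bool ~ (a -> a)  [subst: {-} | 3 pending]
  clash: List Bool vs (a -> a)

Answer: FAIL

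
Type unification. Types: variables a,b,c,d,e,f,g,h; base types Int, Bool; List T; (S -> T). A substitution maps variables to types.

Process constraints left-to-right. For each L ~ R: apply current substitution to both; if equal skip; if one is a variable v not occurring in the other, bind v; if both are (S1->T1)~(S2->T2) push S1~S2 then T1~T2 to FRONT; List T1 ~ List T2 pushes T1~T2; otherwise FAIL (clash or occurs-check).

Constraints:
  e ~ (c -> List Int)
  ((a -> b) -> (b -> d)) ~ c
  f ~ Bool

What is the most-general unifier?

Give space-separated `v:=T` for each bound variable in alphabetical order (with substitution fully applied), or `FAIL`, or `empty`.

step 1: unify e ~ (c -> List Int)  [subst: {-} | 2 pending]
  bind e := (c -> List Int)
step 2: unify ((a -> b) -> (b -> d)) ~ c  [subst: {e:=(c -> List Int)} | 1 pending]
  bind c := ((a -> b) -> (b -> d))
step 3: unify f ~ Bool  [subst: {e:=(c -> List Int), c:=((a -> b) -> (b -> d))} | 0 pending]
  bind f := Bool

Answer: c:=((a -> b) -> (b -> d)) e:=(((a -> b) -> (b -> d)) -> List Int) f:=Bool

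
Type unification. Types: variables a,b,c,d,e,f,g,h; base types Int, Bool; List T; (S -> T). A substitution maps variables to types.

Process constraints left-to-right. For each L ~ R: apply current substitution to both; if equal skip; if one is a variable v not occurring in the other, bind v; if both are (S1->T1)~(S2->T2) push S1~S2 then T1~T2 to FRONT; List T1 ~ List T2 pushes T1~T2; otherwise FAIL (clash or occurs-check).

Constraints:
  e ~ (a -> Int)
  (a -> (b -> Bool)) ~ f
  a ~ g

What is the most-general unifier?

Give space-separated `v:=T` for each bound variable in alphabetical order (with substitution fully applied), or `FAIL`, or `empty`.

Answer: a:=g e:=(g -> Int) f:=(g -> (b -> Bool))

Derivation:
step 1: unify e ~ (a -> Int)  [subst: {-} | 2 pending]
  bind e := (a -> Int)
step 2: unify (a -> (b -> Bool)) ~ f  [subst: {e:=(a -> Int)} | 1 pending]
  bind f := (a -> (b -> Bool))
step 3: unify a ~ g  [subst: {e:=(a -> Int), f:=(a -> (b -> Bool))} | 0 pending]
  bind a := g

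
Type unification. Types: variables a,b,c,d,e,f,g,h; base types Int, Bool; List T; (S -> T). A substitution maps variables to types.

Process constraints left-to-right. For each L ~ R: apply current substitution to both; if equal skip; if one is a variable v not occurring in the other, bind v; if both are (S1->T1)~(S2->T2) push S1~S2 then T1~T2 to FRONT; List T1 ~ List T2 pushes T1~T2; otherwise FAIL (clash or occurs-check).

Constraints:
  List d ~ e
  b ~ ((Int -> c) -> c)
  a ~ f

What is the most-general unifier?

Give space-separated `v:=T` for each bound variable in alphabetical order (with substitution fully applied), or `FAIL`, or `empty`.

step 1: unify List d ~ e  [subst: {-} | 2 pending]
  bind e := List d
step 2: unify b ~ ((Int -> c) -> c)  [subst: {e:=List d} | 1 pending]
  bind b := ((Int -> c) -> c)
step 3: unify a ~ f  [subst: {e:=List d, b:=((Int -> c) -> c)} | 0 pending]
  bind a := f

Answer: a:=f b:=((Int -> c) -> c) e:=List d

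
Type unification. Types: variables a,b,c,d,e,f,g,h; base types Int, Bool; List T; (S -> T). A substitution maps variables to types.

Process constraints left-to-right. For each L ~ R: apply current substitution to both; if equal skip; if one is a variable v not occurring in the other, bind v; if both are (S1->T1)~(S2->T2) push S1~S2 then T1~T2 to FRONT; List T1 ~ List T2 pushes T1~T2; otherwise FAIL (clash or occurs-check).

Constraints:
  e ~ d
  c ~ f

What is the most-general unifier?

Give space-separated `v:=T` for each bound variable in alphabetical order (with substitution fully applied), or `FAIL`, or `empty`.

Answer: c:=f e:=d

Derivation:
step 1: unify e ~ d  [subst: {-} | 1 pending]
  bind e := d
step 2: unify c ~ f  [subst: {e:=d} | 0 pending]
  bind c := f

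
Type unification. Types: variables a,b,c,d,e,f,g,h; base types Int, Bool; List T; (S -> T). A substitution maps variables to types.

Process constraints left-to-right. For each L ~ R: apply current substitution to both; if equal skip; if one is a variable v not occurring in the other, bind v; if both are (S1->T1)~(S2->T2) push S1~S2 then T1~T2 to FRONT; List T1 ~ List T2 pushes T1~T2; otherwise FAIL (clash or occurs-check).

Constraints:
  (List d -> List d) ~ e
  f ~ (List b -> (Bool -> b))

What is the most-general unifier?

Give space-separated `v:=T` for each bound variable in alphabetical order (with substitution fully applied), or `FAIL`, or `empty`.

step 1: unify (List d -> List d) ~ e  [subst: {-} | 1 pending]
  bind e := (List d -> List d)
step 2: unify f ~ (List b -> (Bool -> b))  [subst: {e:=(List d -> List d)} | 0 pending]
  bind f := (List b -> (Bool -> b))

Answer: e:=(List d -> List d) f:=(List b -> (Bool -> b))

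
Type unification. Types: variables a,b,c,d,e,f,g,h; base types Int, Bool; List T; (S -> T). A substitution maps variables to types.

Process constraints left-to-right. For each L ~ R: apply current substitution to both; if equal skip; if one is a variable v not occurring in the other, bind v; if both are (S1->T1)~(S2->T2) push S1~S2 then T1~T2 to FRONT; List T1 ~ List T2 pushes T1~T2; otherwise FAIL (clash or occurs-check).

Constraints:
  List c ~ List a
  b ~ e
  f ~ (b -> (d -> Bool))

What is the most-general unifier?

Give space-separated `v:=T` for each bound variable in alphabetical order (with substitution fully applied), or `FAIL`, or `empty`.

Answer: b:=e c:=a f:=(e -> (d -> Bool))

Derivation:
step 1: unify List c ~ List a  [subst: {-} | 2 pending]
  -> decompose List: push c~a
step 2: unify c ~ a  [subst: {-} | 2 pending]
  bind c := a
step 3: unify b ~ e  [subst: {c:=a} | 1 pending]
  bind b := e
step 4: unify f ~ (e -> (d -> Bool))  [subst: {c:=a, b:=e} | 0 pending]
  bind f := (e -> (d -> Bool))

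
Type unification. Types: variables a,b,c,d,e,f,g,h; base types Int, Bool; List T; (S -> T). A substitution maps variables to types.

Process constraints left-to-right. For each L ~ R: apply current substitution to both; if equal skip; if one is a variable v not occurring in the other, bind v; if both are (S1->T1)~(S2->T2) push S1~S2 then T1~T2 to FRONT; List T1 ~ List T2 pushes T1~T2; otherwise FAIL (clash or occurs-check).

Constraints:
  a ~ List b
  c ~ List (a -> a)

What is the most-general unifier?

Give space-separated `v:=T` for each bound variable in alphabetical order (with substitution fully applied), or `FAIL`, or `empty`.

Answer: a:=List b c:=List (List b -> List b)

Derivation:
step 1: unify a ~ List b  [subst: {-} | 1 pending]
  bind a := List b
step 2: unify c ~ List (List b -> List b)  [subst: {a:=List b} | 0 pending]
  bind c := List (List b -> List b)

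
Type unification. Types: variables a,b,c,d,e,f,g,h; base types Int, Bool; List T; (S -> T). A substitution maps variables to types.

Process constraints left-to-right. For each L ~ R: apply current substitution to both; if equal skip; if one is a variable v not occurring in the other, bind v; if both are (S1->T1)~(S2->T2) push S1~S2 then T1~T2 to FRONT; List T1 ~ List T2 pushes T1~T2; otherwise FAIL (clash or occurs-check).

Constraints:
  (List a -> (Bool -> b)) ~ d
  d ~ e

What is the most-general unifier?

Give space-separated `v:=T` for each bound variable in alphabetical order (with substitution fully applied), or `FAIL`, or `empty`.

Answer: d:=(List a -> (Bool -> b)) e:=(List a -> (Bool -> b))

Derivation:
step 1: unify (List a -> (Bool -> b)) ~ d  [subst: {-} | 1 pending]
  bind d := (List a -> (Bool -> b))
step 2: unify (List a -> (Bool -> b)) ~ e  [subst: {d:=(List a -> (Bool -> b))} | 0 pending]
  bind e := (List a -> (Bool -> b))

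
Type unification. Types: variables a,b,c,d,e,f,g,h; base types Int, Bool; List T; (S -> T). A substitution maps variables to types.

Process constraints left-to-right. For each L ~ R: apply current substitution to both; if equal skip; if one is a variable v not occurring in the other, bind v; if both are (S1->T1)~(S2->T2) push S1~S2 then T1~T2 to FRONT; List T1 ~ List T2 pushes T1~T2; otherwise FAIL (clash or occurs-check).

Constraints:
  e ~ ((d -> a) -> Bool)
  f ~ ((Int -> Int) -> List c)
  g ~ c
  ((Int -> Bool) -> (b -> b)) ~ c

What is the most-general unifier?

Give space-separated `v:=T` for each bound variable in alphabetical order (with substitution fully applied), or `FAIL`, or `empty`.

Answer: c:=((Int -> Bool) -> (b -> b)) e:=((d -> a) -> Bool) f:=((Int -> Int) -> List ((Int -> Bool) -> (b -> b))) g:=((Int -> Bool) -> (b -> b))

Derivation:
step 1: unify e ~ ((d -> a) -> Bool)  [subst: {-} | 3 pending]
  bind e := ((d -> a) -> Bool)
step 2: unify f ~ ((Int -> Int) -> List c)  [subst: {e:=((d -> a) -> Bool)} | 2 pending]
  bind f := ((Int -> Int) -> List c)
step 3: unify g ~ c  [subst: {e:=((d -> a) -> Bool), f:=((Int -> Int) -> List c)} | 1 pending]
  bind g := c
step 4: unify ((Int -> Bool) -> (b -> b)) ~ c  [subst: {e:=((d -> a) -> Bool), f:=((Int -> Int) -> List c), g:=c} | 0 pending]
  bind c := ((Int -> Bool) -> (b -> b))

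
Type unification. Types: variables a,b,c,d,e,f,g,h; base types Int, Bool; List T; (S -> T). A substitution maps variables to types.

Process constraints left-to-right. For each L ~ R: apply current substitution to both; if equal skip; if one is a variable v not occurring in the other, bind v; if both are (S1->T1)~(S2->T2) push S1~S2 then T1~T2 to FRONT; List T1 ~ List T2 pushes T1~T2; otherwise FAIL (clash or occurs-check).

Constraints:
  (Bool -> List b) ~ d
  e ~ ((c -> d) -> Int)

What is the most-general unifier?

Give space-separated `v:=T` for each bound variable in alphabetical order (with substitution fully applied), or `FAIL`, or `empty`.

step 1: unify (Bool -> List b) ~ d  [subst: {-} | 1 pending]
  bind d := (Bool -> List b)
step 2: unify e ~ ((c -> (Bool -> List b)) -> Int)  [subst: {d:=(Bool -> List b)} | 0 pending]
  bind e := ((c -> (Bool -> List b)) -> Int)

Answer: d:=(Bool -> List b) e:=((c -> (Bool -> List b)) -> Int)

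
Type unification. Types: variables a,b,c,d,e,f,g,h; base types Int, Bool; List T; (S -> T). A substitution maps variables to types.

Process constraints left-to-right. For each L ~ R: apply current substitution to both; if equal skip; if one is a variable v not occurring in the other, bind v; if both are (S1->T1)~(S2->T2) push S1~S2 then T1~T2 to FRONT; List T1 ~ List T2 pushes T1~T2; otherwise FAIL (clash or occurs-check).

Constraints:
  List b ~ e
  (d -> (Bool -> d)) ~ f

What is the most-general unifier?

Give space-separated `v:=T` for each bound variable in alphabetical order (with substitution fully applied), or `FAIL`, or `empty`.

Answer: e:=List b f:=(d -> (Bool -> d))

Derivation:
step 1: unify List b ~ e  [subst: {-} | 1 pending]
  bind e := List b
step 2: unify (d -> (Bool -> d)) ~ f  [subst: {e:=List b} | 0 pending]
  bind f := (d -> (Bool -> d))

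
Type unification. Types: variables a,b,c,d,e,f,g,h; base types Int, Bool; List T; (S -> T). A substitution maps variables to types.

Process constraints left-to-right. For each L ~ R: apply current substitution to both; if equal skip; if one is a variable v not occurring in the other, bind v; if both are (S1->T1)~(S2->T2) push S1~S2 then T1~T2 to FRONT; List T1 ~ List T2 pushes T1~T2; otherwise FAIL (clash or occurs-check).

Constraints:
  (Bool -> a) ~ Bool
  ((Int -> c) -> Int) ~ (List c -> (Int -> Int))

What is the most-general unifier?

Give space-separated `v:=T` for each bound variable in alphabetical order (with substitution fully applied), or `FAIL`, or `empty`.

step 1: unify (Bool -> a) ~ Bool  [subst: {-} | 1 pending]
  clash: (Bool -> a) vs Bool

Answer: FAIL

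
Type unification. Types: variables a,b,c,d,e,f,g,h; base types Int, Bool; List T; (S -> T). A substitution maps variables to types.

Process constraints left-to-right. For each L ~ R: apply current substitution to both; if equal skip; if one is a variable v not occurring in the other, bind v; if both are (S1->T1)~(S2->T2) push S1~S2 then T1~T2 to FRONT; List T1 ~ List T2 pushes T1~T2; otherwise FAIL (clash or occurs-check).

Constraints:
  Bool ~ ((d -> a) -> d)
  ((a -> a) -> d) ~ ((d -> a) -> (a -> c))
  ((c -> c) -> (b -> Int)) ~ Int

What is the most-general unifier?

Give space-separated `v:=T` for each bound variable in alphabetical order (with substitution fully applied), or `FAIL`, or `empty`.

Answer: FAIL

Derivation:
step 1: unify Bool ~ ((d -> a) -> d)  [subst: {-} | 2 pending]
  clash: Bool vs ((d -> a) -> d)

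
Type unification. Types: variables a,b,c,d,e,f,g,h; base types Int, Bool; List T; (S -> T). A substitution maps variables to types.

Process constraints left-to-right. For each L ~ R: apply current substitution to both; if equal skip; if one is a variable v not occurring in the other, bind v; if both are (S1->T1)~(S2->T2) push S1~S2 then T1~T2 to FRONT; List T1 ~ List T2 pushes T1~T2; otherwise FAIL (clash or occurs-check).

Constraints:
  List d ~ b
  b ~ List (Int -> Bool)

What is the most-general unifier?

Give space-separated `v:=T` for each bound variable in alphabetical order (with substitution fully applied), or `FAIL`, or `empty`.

Answer: b:=List (Int -> Bool) d:=(Int -> Bool)

Derivation:
step 1: unify List d ~ b  [subst: {-} | 1 pending]
  bind b := List d
step 2: unify List d ~ List (Int -> Bool)  [subst: {b:=List d} | 0 pending]
  -> decompose List: push d~(Int -> Bool)
step 3: unify d ~ (Int -> Bool)  [subst: {b:=List d} | 0 pending]
  bind d := (Int -> Bool)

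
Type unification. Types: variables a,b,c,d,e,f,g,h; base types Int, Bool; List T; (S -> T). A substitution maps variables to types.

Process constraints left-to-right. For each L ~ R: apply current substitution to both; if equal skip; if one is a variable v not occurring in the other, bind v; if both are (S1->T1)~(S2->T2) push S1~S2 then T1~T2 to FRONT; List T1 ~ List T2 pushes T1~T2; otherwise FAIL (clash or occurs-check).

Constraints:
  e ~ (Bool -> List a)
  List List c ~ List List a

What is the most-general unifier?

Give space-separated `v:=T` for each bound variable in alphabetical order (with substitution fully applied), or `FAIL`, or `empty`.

step 1: unify e ~ (Bool -> List a)  [subst: {-} | 1 pending]
  bind e := (Bool -> List a)
step 2: unify List List c ~ List List a  [subst: {e:=(Bool -> List a)} | 0 pending]
  -> decompose List: push List c~List a
step 3: unify List c ~ List a  [subst: {e:=(Bool -> List a)} | 0 pending]
  -> decompose List: push c~a
step 4: unify c ~ a  [subst: {e:=(Bool -> List a)} | 0 pending]
  bind c := a

Answer: c:=a e:=(Bool -> List a)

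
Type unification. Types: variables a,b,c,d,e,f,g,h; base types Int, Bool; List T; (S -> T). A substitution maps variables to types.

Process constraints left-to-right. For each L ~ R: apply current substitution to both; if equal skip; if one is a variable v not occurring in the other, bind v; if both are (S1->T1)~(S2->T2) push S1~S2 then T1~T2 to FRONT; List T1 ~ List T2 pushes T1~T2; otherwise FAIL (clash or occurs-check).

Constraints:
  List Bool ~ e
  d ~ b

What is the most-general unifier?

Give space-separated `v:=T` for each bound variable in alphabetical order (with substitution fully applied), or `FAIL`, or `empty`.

step 1: unify List Bool ~ e  [subst: {-} | 1 pending]
  bind e := List Bool
step 2: unify d ~ b  [subst: {e:=List Bool} | 0 pending]
  bind d := b

Answer: d:=b e:=List Bool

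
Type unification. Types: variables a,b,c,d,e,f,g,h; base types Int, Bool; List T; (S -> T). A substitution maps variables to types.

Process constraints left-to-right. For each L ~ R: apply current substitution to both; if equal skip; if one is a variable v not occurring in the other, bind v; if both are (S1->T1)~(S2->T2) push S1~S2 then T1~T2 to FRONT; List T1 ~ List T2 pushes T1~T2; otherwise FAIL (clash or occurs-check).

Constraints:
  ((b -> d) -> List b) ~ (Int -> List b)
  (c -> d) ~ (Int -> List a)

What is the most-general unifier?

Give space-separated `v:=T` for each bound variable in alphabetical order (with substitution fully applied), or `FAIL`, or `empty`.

step 1: unify ((b -> d) -> List b) ~ (Int -> List b)  [subst: {-} | 1 pending]
  -> decompose arrow: push (b -> d)~Int, List b~List b
step 2: unify (b -> d) ~ Int  [subst: {-} | 2 pending]
  clash: (b -> d) vs Int

Answer: FAIL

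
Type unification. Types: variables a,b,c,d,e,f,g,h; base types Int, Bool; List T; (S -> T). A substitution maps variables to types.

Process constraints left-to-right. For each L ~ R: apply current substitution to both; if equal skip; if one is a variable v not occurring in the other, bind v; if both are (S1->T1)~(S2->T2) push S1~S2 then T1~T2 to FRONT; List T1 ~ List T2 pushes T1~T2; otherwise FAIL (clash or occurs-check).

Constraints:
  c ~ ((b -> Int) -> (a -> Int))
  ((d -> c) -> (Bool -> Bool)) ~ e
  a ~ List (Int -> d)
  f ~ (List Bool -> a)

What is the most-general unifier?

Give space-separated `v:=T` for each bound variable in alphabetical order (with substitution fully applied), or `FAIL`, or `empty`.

step 1: unify c ~ ((b -> Int) -> (a -> Int))  [subst: {-} | 3 pending]
  bind c := ((b -> Int) -> (a -> Int))
step 2: unify ((d -> ((b -> Int) -> (a -> Int))) -> (Bool -> Bool)) ~ e  [subst: {c:=((b -> Int) -> (a -> Int))} | 2 pending]
  bind e := ((d -> ((b -> Int) -> (a -> Int))) -> (Bool -> Bool))
step 3: unify a ~ List (Int -> d)  [subst: {c:=((b -> Int) -> (a -> Int)), e:=((d -> ((b -> Int) -> (a -> Int))) -> (Bool -> Bool))} | 1 pending]
  bind a := List (Int -> d)
step 4: unify f ~ (List Bool -> List (Int -> d))  [subst: {c:=((b -> Int) -> (a -> Int)), e:=((d -> ((b -> Int) -> (a -> Int))) -> (Bool -> Bool)), a:=List (Int -> d)} | 0 pending]
  bind f := (List Bool -> List (Int -> d))

Answer: a:=List (Int -> d) c:=((b -> Int) -> (List (Int -> d) -> Int)) e:=((d -> ((b -> Int) -> (List (Int -> d) -> Int))) -> (Bool -> Bool)) f:=(List Bool -> List (Int -> d))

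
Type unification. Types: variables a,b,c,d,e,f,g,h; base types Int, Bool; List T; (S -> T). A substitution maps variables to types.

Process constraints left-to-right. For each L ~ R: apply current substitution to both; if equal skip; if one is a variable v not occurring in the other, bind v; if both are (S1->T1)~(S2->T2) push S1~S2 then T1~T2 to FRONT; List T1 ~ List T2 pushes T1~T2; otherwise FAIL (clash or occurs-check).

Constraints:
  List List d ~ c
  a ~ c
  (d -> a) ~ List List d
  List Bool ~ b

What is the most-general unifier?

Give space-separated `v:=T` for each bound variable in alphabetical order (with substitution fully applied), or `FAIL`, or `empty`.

Answer: FAIL

Derivation:
step 1: unify List List d ~ c  [subst: {-} | 3 pending]
  bind c := List List d
step 2: unify a ~ List List d  [subst: {c:=List List d} | 2 pending]
  bind a := List List d
step 3: unify (d -> List List d) ~ List List d  [subst: {c:=List List d, a:=List List d} | 1 pending]
  clash: (d -> List List d) vs List List d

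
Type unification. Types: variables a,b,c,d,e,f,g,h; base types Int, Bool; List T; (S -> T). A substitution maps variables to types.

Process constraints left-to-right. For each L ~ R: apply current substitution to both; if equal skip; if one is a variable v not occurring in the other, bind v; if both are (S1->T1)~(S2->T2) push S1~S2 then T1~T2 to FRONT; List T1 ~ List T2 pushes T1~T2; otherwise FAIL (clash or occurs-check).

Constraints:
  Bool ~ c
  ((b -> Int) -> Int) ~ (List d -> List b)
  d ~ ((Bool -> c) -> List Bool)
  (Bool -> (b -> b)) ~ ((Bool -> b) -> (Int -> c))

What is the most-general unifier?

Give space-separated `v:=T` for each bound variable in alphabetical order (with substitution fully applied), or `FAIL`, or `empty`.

step 1: unify Bool ~ c  [subst: {-} | 3 pending]
  bind c := Bool
step 2: unify ((b -> Int) -> Int) ~ (List d -> List b)  [subst: {c:=Bool} | 2 pending]
  -> decompose arrow: push (b -> Int)~List d, Int~List b
step 3: unify (b -> Int) ~ List d  [subst: {c:=Bool} | 3 pending]
  clash: (b -> Int) vs List d

Answer: FAIL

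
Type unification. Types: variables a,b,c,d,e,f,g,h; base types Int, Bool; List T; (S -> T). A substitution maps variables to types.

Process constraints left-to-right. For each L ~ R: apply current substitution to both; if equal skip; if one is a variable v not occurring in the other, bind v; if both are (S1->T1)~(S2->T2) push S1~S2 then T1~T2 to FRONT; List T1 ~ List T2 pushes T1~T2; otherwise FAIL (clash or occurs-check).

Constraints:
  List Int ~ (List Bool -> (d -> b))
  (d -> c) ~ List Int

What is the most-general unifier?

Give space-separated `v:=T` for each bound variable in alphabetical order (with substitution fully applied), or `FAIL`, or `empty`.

step 1: unify List Int ~ (List Bool -> (d -> b))  [subst: {-} | 1 pending]
  clash: List Int vs (List Bool -> (d -> b))

Answer: FAIL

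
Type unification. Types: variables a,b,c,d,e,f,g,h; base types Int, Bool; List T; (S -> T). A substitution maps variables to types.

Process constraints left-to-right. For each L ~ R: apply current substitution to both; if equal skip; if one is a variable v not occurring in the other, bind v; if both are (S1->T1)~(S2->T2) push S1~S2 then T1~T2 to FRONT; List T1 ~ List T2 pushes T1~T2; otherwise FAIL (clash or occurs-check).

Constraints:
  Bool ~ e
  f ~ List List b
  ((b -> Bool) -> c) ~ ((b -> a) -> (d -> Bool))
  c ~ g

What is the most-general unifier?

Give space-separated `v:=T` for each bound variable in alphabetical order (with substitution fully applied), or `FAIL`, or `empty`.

step 1: unify Bool ~ e  [subst: {-} | 3 pending]
  bind e := Bool
step 2: unify f ~ List List b  [subst: {e:=Bool} | 2 pending]
  bind f := List List b
step 3: unify ((b -> Bool) -> c) ~ ((b -> a) -> (d -> Bool))  [subst: {e:=Bool, f:=List List b} | 1 pending]
  -> decompose arrow: push (b -> Bool)~(b -> a), c~(d -> Bool)
step 4: unify (b -> Bool) ~ (b -> a)  [subst: {e:=Bool, f:=List List b} | 2 pending]
  -> decompose arrow: push b~b, Bool~a
step 5: unify b ~ b  [subst: {e:=Bool, f:=List List b} | 3 pending]
  -> identical, skip
step 6: unify Bool ~ a  [subst: {e:=Bool, f:=List List b} | 2 pending]
  bind a := Bool
step 7: unify c ~ (d -> Bool)  [subst: {e:=Bool, f:=List List b, a:=Bool} | 1 pending]
  bind c := (d -> Bool)
step 8: unify (d -> Bool) ~ g  [subst: {e:=Bool, f:=List List b, a:=Bool, c:=(d -> Bool)} | 0 pending]
  bind g := (d -> Bool)

Answer: a:=Bool c:=(d -> Bool) e:=Bool f:=List List b g:=(d -> Bool)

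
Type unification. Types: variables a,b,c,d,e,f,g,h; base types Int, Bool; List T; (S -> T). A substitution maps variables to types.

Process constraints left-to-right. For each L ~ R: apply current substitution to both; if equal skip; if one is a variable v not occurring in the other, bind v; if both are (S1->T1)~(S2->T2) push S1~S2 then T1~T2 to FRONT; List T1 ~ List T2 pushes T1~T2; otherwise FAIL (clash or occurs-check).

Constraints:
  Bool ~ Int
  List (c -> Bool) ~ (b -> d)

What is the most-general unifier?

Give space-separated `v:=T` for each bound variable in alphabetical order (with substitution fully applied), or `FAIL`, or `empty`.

step 1: unify Bool ~ Int  [subst: {-} | 1 pending]
  clash: Bool vs Int

Answer: FAIL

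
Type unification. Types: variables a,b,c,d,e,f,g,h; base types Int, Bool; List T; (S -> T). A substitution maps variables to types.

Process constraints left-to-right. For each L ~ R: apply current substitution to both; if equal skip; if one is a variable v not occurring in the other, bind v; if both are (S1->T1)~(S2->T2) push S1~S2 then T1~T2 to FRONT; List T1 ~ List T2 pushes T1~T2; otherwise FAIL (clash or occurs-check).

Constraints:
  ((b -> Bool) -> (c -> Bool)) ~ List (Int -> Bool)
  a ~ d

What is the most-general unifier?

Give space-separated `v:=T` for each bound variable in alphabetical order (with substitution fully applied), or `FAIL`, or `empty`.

step 1: unify ((b -> Bool) -> (c -> Bool)) ~ List (Int -> Bool)  [subst: {-} | 1 pending]
  clash: ((b -> Bool) -> (c -> Bool)) vs List (Int -> Bool)

Answer: FAIL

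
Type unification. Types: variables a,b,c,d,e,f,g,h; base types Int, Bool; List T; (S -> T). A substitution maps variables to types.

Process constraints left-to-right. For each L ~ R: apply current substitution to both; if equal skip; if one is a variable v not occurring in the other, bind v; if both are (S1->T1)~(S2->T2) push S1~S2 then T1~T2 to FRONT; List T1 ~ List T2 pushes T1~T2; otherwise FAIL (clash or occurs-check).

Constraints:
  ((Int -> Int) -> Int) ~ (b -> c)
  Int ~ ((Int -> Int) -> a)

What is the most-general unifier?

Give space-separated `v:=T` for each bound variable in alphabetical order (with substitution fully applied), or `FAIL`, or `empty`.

step 1: unify ((Int -> Int) -> Int) ~ (b -> c)  [subst: {-} | 1 pending]
  -> decompose arrow: push (Int -> Int)~b, Int~c
step 2: unify (Int -> Int) ~ b  [subst: {-} | 2 pending]
  bind b := (Int -> Int)
step 3: unify Int ~ c  [subst: {b:=(Int -> Int)} | 1 pending]
  bind c := Int
step 4: unify Int ~ ((Int -> Int) -> a)  [subst: {b:=(Int -> Int), c:=Int} | 0 pending]
  clash: Int vs ((Int -> Int) -> a)

Answer: FAIL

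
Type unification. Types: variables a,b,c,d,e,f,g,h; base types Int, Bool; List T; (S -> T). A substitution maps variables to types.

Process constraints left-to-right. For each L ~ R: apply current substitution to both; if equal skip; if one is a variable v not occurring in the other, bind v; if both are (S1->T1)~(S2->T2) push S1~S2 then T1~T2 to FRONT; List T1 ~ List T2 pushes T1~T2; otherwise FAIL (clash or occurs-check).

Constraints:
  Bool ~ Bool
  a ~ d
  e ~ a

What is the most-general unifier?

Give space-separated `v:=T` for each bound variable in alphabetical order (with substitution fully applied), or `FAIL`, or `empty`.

Answer: a:=d e:=d

Derivation:
step 1: unify Bool ~ Bool  [subst: {-} | 2 pending]
  -> identical, skip
step 2: unify a ~ d  [subst: {-} | 1 pending]
  bind a := d
step 3: unify e ~ d  [subst: {a:=d} | 0 pending]
  bind e := d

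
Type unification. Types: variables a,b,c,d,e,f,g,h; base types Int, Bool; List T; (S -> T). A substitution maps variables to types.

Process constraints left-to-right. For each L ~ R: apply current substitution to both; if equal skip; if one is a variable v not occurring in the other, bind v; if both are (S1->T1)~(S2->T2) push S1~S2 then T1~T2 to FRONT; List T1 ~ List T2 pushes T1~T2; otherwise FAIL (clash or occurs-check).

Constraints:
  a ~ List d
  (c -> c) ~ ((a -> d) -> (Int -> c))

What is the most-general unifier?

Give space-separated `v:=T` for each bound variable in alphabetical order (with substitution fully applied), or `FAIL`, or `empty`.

Answer: FAIL

Derivation:
step 1: unify a ~ List d  [subst: {-} | 1 pending]
  bind a := List d
step 2: unify (c -> c) ~ ((List d -> d) -> (Int -> c))  [subst: {a:=List d} | 0 pending]
  -> decompose arrow: push c~(List d -> d), c~(Int -> c)
step 3: unify c ~ (List d -> d)  [subst: {a:=List d} | 1 pending]
  bind c := (List d -> d)
step 4: unify (List d -> d) ~ (Int -> (List d -> d))  [subst: {a:=List d, c:=(List d -> d)} | 0 pending]
  -> decompose arrow: push List d~Int, d~(List d -> d)
step 5: unify List d ~ Int  [subst: {a:=List d, c:=(List d -> d)} | 1 pending]
  clash: List d vs Int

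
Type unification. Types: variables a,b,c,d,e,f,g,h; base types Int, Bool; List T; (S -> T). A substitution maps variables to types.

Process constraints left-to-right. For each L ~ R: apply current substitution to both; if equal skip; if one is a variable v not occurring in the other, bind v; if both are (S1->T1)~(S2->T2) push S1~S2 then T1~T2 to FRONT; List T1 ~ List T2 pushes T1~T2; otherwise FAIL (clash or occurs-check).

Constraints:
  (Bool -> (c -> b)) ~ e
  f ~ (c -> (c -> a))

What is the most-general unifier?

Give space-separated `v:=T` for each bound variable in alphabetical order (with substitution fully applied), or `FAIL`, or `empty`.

step 1: unify (Bool -> (c -> b)) ~ e  [subst: {-} | 1 pending]
  bind e := (Bool -> (c -> b))
step 2: unify f ~ (c -> (c -> a))  [subst: {e:=(Bool -> (c -> b))} | 0 pending]
  bind f := (c -> (c -> a))

Answer: e:=(Bool -> (c -> b)) f:=(c -> (c -> a))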